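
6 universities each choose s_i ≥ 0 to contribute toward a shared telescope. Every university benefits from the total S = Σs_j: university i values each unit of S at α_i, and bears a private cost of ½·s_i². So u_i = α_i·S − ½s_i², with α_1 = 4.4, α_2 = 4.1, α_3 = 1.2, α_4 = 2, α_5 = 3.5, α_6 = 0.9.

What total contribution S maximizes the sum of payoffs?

Planner FOC: ∂(Σu_j)/∂s_i = (Σα_j) − s_i = 0, so s_i^SO = Σα_j = 16.1 for every i; S^SO = 96.6.

96.6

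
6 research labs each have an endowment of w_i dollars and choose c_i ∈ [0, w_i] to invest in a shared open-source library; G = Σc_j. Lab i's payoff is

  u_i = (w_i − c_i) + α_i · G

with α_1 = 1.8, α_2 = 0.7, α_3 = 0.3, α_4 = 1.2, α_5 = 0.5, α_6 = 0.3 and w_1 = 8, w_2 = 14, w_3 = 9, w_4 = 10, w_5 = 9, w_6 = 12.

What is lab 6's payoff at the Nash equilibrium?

17.4

∂u_i/∂c_i = α_i − 1, so lab i contributes w_i if α_i > 1, else 0.
α_i > 1 for i ∈ {1, 4}; NE contributions (8, 0, 0, 10, 0, 0), G = 18.
u_6 = (12 − 0) + 0.3·18 = 17.4.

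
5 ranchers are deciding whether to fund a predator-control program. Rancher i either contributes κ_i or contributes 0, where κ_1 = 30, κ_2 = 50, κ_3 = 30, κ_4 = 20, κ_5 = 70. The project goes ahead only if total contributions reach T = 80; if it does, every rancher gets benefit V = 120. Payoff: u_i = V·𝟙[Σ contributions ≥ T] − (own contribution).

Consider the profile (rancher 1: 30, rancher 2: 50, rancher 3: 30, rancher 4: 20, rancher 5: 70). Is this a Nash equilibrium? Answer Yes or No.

No

Total = 200 ≥ 80: provided.
Rancher 1 (pledges 30, payoff 90): dropping to 0 → total 170, payoff 120. Profitable deviation.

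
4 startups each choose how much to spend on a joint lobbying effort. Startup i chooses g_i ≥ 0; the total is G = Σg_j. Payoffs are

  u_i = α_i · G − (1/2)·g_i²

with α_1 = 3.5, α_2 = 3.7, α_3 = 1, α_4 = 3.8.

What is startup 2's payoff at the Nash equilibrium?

37.555

Startup i's FOC: ∂u_i/∂g_i = α_i − g_i = 0, so g_i* = α_i.
NE contributions = (3.5, 3.7, 1, 3.8); G = 12.
u_2 = α_2·G − ½·(g_2)² = 3.7·12 − ½·3.7² = 37.555.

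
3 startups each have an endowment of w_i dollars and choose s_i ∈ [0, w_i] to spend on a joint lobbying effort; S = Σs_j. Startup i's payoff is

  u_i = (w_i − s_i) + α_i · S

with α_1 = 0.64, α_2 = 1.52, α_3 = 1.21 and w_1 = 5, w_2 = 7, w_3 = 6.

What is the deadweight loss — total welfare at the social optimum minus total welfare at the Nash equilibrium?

11.85

∂u_i/∂s_i = α_i − 1, so startup i contributes w_i if α_i > 1, else 0.
α_i > 1 for i ∈ {2, 3}; NE contributions (0, 7, 6), S = 13.
W^NE = Σw_i − S^NE + (Σα_i)·S^NE = 18 + 2.37·13 = 48.81.
Planner: ∂(Σu_j)/∂s_i = Σα_j − 1 = 2.37 > 0, so everyone contributes w_i; S^SO = 18, W^SO = 18 + 2.37·18 = 60.66.
Deadweight loss = 11.85.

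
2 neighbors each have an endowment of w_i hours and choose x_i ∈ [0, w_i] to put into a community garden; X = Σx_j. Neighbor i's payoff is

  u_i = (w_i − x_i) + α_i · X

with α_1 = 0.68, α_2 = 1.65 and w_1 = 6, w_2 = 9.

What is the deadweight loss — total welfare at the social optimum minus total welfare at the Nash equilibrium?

7.98

∂u_i/∂x_i = α_i − 1, so neighbor i contributes w_i if α_i > 1, else 0.
α_i > 1 for i ∈ {2}; NE contributions (0, 9), X = 9.
W^NE = Σw_i − X^NE + (Σα_i)·X^NE = 15 + 1.33·9 = 26.97.
Planner: ∂(Σu_j)/∂x_i = Σα_j − 1 = 1.33 > 0, so everyone contributes w_i; X^SO = 15, W^SO = 15 + 1.33·15 = 34.95.
Deadweight loss = 7.98.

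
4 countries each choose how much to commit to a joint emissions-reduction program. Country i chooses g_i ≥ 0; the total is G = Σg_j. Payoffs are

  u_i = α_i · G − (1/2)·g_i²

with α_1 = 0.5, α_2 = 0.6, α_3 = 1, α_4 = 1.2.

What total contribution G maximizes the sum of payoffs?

13.2

Planner FOC: ∂(Σu_j)/∂g_i = (Σα_j) − g_i = 0, so g_i^SO = Σα_j = 3.3 for every i; G^SO = 13.2.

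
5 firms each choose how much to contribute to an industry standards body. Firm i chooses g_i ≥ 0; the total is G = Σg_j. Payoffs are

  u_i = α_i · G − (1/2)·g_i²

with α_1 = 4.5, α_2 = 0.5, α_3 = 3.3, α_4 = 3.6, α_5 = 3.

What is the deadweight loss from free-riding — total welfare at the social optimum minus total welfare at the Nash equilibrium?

Firm i's FOC: ∂u_i/∂g_i = α_i − g_i = 0, so g_i* = α_i.
NE contributions = (4.5, 0.5, 3.3, 3.6, 3); G = 14.9.
W^NE = (Σα)·G − ½Σα_i² = 14.9² − ½·53.35 = 195.335.
Planner sets g_i = Σα_j = 14.9 for every i, so G^SO = 5·14.9 = 74.5.
W^SO = (Σα)·G^SO − ½·5·(Σα)² = (5/2)·14.9² = 555.025.
Deadweight loss = W^SO − W^NE = 359.69.

359.69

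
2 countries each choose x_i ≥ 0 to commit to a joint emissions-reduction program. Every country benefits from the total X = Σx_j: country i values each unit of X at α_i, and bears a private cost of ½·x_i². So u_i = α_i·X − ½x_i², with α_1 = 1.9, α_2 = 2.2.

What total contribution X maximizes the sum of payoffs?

8.2

Planner FOC: ∂(Σu_j)/∂x_i = (Σα_j) − x_i = 0, so x_i^SO = Σα_j = 4.1 for every i; X^SO = 8.2.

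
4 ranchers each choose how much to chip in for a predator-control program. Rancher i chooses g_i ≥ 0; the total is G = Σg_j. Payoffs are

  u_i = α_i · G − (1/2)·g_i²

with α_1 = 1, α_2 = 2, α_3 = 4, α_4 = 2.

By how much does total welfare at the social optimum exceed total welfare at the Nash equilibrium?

93.5

Rancher i's FOC: ∂u_i/∂g_i = α_i − g_i = 0, so g_i* = α_i.
NE contributions = (1, 2, 4, 2); G = 9.
W^NE = (Σα)·G − ½Σα_i² = 9² − ½·25 = 68.5.
Planner sets g_i = Σα_j = 9 for every i, so G^SO = 4·9 = 36.
W^SO = (Σα)·G^SO − ½·4·(Σα)² = (4/2)·9² = 162.
Deadweight loss = W^SO − W^NE = 93.5.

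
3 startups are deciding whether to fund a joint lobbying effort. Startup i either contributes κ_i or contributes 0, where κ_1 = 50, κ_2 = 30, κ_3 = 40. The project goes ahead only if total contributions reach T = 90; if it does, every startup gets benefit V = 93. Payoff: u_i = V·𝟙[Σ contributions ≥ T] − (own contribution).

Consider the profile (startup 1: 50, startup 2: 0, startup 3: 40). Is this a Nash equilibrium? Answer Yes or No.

Total = 90 ≥ 90: provided.
Startup 1 (pledges 50, payoff 43): dropping to 0 → total 40, payoff 0. No gain.
Startup 2 (pledges 0, payoff 93): pledging 30 → total 120, payoff 63. No gain.
Startup 3 (pledges 40, payoff 53): dropping to 0 → total 50, payoff 0. No gain.

Yes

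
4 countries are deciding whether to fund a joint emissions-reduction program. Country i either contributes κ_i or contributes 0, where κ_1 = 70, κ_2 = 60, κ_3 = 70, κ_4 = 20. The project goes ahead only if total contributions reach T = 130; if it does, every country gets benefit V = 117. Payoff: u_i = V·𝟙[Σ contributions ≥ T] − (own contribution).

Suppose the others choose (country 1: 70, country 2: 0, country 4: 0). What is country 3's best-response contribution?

Others' total = 70. Contributing 70 brings total to 140 ≥ 130: gain V − κ_3 = 47.
Best response: 70.

70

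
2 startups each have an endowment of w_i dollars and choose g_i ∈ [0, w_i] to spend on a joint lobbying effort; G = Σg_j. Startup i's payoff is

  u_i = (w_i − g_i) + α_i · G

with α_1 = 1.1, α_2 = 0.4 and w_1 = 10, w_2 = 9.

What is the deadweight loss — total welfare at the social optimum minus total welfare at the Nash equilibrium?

∂u_i/∂g_i = α_i − 1, so startup i contributes w_i if α_i > 1, else 0.
α_i > 1 for i ∈ {1}; NE contributions (10, 0), G = 10.
W^NE = Σw_i − G^NE + (Σα_i)·G^NE = 19 + 0.5·10 = 24.
Planner: ∂(Σu_j)/∂g_i = Σα_j − 1 = 0.5 > 0, so everyone contributes w_i; G^SO = 19, W^SO = 19 + 0.5·19 = 28.5.
Deadweight loss = 4.5.

4.5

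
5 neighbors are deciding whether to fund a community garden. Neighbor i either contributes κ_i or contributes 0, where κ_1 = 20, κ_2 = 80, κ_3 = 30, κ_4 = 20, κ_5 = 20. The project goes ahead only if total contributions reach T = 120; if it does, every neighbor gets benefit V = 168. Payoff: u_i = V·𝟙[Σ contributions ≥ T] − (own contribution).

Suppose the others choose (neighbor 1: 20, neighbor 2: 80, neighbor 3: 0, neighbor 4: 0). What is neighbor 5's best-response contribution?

20

Others' total = 100. Contributing 20 brings total to 120 ≥ 120: gain V − κ_5 = 148.
Best response: 20.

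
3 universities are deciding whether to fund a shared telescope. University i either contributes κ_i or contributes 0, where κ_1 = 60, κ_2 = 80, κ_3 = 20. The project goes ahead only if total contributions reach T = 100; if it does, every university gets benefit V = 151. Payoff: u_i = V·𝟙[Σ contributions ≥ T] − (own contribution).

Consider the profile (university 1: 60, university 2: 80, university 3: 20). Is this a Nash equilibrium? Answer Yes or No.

Total = 160 ≥ 100: provided.
University 1 (pledges 60, payoff 91): dropping to 0 → total 100, payoff 151. Profitable deviation.

No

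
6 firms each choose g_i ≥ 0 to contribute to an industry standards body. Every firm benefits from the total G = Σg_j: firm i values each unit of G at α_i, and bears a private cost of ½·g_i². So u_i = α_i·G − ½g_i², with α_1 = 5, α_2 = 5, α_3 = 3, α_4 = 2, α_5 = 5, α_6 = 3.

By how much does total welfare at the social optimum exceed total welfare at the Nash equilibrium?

1106.5

Firm i's FOC: ∂u_i/∂g_i = α_i − g_i = 0, so g_i* = α_i.
NE contributions = (5, 5, 3, 2, 5, 3); G = 23.
W^NE = (Σα)·G − ½Σα_i² = 23² − ½·97 = 480.5.
Planner sets g_i = Σα_j = 23 for every i, so G^SO = 6·23 = 138.
W^SO = (Σα)·G^SO − ½·6·(Σα)² = (6/2)·23² = 1587.
Deadweight loss = W^SO − W^NE = 1106.5.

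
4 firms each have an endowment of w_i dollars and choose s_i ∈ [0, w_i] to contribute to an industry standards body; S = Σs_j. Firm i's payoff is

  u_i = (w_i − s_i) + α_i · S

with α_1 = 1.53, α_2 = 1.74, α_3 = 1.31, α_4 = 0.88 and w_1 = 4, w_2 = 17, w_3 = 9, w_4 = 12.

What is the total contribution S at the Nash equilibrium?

30

∂u_i/∂s_i = α_i − 1, so firm i contributes w_i if α_i > 1, else 0.
α_i > 1 for i ∈ {1, 2, 3}; NE contributions (4, 17, 9, 0), S = 30.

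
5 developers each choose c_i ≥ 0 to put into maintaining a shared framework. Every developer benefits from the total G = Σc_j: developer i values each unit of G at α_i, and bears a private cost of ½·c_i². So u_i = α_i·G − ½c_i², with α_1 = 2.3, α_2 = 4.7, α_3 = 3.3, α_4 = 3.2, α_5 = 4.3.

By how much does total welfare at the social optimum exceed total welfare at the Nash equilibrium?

508.76

Developer i's FOC: ∂u_i/∂c_i = α_i − c_i = 0, so c_i* = α_i.
NE contributions = (2.3, 4.7, 3.3, 3.2, 4.3); G = 17.8.
W^NE = (Σα)·G − ½Σα_i² = 17.8² − ½·67 = 283.34.
Planner sets c_i = Σα_j = 17.8 for every i, so G^SO = 5·17.8 = 89.
W^SO = (Σα)·G^SO − ½·5·(Σα)² = (5/2)·17.8² = 792.1.
Deadweight loss = W^SO − W^NE = 508.76.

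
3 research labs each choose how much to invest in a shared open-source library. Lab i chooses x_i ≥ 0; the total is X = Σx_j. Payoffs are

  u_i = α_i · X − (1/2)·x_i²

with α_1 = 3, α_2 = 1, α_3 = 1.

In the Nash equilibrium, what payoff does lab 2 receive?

4.5

Lab i's FOC: ∂u_i/∂x_i = α_i − x_i = 0, so x_i* = α_i.
NE contributions = (3, 1, 1); X = 5.
u_2 = α_2·X − ½·(x_2)² = 1·5 − ½·1² = 4.5.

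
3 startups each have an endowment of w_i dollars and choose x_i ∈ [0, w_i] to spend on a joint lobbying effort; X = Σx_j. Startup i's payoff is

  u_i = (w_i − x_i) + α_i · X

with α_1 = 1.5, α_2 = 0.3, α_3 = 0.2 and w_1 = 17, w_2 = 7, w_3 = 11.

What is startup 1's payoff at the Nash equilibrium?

25.5

∂u_i/∂x_i = α_i − 1, so startup i contributes w_i if α_i > 1, else 0.
α_i > 1 for i ∈ {1}; NE contributions (17, 0, 0), X = 17.
u_1 = (17 − 17) + 1.5·17 = 25.5.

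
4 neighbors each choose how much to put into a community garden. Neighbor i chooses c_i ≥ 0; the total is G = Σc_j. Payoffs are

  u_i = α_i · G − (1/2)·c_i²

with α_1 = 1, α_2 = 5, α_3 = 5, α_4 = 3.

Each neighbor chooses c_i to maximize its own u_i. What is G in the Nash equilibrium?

Neighbor i's FOC: ∂u_i/∂c_i = α_i − c_i = 0, so c_i* = α_i.
NE contributions = (1, 5, 5, 3); G = 14.

14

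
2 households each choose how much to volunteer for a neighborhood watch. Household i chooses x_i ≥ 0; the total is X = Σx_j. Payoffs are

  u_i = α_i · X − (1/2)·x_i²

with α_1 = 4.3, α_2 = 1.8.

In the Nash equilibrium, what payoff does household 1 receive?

16.985

Household i's FOC: ∂u_i/∂x_i = α_i − x_i = 0, so x_i* = α_i.
NE contributions = (4.3, 1.8); X = 6.1.
u_1 = α_1·X − ½·(x_1)² = 4.3·6.1 − ½·4.3² = 16.985.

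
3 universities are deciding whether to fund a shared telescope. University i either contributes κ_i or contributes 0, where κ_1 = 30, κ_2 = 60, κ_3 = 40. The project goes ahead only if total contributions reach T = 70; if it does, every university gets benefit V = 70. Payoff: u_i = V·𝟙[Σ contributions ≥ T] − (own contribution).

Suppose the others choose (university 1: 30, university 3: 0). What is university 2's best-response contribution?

Others' total = 30. Contributing 60 brings total to 90 ≥ 70: gain V − κ_2 = 10.
Best response: 60.

60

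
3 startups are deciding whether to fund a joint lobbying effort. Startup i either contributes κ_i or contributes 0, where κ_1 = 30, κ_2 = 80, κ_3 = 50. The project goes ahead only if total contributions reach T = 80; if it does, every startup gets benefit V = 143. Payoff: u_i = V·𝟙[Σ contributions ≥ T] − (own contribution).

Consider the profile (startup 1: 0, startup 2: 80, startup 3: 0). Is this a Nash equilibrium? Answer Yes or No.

Total = 80 ≥ 80: provided.
Startup 1 (pledges 0, payoff 143): pledging 30 → total 110, payoff 113. No gain.
Startup 2 (pledges 80, payoff 63): dropping to 0 → total 0, payoff 0. No gain.
Startup 3 (pledges 0, payoff 143): pledging 50 → total 130, payoff 93. No gain.

Yes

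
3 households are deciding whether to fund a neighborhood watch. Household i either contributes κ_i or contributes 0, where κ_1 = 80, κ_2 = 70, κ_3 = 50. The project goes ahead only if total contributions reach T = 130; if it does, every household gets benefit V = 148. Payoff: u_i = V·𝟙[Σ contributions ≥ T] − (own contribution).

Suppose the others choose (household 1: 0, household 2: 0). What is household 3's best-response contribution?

Others' total = 0. Even contributing 50 gives 50 < 130: no benefit either way.
Best response: 0.

0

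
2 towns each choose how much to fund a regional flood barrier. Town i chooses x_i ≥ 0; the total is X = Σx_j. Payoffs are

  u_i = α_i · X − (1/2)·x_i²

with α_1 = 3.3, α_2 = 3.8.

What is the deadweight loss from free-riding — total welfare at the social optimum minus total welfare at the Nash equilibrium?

Town i's FOC: ∂u_i/∂x_i = α_i − x_i = 0, so x_i* = α_i.
NE contributions = (3.3, 3.8); X = 7.1.
W^NE = (Σα)·X − ½Σα_i² = 7.1² − ½·25.33 = 37.745.
Planner sets x_i = Σα_j = 7.1 for every i, so X^SO = 2·7.1 = 14.2.
W^SO = (Σα)·X^SO − ½·2·(Σα)² = (2/2)·7.1² = 50.41.
Deadweight loss = W^SO − W^NE = 12.665.

12.665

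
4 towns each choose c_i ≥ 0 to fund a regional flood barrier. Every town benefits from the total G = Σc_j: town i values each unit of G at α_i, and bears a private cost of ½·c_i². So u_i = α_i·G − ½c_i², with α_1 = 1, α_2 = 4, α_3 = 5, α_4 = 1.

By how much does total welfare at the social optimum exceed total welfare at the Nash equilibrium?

142.5

Town i's FOC: ∂u_i/∂c_i = α_i − c_i = 0, so c_i* = α_i.
NE contributions = (1, 4, 5, 1); G = 11.
W^NE = (Σα)·G − ½Σα_i² = 11² − ½·43 = 99.5.
Planner sets c_i = Σα_j = 11 for every i, so G^SO = 4·11 = 44.
W^SO = (Σα)·G^SO − ½·4·(Σα)² = (4/2)·11² = 242.
Deadweight loss = W^SO − W^NE = 142.5.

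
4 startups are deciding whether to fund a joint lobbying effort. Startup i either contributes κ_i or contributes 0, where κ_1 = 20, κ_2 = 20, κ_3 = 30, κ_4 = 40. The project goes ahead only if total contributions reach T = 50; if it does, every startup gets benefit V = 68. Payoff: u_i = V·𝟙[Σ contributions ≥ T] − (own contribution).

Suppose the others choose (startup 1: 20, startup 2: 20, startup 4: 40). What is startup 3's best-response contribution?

Others' total = 80 ≥ 50; contributing adds cost 30 for no extra benefit.
Best response: 0.

0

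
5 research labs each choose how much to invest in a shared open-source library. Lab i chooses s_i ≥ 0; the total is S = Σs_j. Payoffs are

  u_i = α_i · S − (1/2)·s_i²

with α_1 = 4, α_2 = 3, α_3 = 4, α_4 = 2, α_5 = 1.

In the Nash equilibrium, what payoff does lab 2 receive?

37.5

Lab i's FOC: ∂u_i/∂s_i = α_i − s_i = 0, so s_i* = α_i.
NE contributions = (4, 3, 4, 2, 1); S = 14.
u_2 = α_2·S − ½·(s_2)² = 3·14 − ½·3² = 37.5.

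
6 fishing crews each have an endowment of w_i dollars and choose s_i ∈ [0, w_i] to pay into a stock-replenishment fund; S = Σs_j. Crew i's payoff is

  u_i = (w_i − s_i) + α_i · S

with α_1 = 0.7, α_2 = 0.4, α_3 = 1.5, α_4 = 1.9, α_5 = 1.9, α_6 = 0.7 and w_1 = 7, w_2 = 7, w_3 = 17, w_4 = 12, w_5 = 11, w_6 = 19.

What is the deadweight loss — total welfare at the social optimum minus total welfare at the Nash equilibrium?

∂u_i/∂s_i = α_i − 1, so crew i contributes w_i if α_i > 1, else 0.
α_i > 1 for i ∈ {3, 4, 5}; NE contributions (0, 0, 17, 12, 11, 0), S = 40.
W^NE = Σw_i − S^NE + (Σα_i)·S^NE = 73 + 6.1·40 = 317.
Planner: ∂(Σu_j)/∂s_i = Σα_j − 1 = 6.1 > 0, so everyone contributes w_i; S^SO = 73, W^SO = 73 + 6.1·73 = 518.3.
Deadweight loss = 201.3.

201.3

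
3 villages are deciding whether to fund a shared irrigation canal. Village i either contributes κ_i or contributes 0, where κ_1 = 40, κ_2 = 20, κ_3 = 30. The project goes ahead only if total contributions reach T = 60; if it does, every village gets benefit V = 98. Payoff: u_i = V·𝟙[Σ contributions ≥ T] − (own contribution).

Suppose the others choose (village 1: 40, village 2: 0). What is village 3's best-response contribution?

30

Others' total = 40. Contributing 30 brings total to 70 ≥ 60: gain V − κ_3 = 68.
Best response: 30.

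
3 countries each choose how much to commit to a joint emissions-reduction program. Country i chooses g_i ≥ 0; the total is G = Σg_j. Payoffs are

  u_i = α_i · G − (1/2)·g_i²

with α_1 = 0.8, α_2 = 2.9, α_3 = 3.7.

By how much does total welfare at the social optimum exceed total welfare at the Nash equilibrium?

Country i's FOC: ∂u_i/∂g_i = α_i − g_i = 0, so g_i* = α_i.
NE contributions = (0.8, 2.9, 3.7); G = 7.4.
W^NE = (Σα)·G − ½Σα_i² = 7.4² − ½·22.74 = 43.39.
Planner sets g_i = Σα_j = 7.4 for every i, so G^SO = 3·7.4 = 22.2.
W^SO = (Σα)·G^SO − ½·3·(Σα)² = (3/2)·7.4² = 82.14.
Deadweight loss = W^SO − W^NE = 38.75.

38.75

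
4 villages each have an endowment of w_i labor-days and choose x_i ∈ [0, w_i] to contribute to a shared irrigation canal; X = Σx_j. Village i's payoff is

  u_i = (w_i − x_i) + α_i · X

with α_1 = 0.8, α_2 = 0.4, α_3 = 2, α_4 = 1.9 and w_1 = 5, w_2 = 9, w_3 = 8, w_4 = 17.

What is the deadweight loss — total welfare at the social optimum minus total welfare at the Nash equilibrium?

57.4

∂u_i/∂x_i = α_i − 1, so village i contributes w_i if α_i > 1, else 0.
α_i > 1 for i ∈ {3, 4}; NE contributions (0, 0, 8, 17), X = 25.
W^NE = Σw_i − X^NE + (Σα_i)·X^NE = 39 + 4.1·25 = 141.5.
Planner: ∂(Σu_j)/∂x_i = Σα_j − 1 = 4.1 > 0, so everyone contributes w_i; X^SO = 39, W^SO = 39 + 4.1·39 = 198.9.
Deadweight loss = 57.4.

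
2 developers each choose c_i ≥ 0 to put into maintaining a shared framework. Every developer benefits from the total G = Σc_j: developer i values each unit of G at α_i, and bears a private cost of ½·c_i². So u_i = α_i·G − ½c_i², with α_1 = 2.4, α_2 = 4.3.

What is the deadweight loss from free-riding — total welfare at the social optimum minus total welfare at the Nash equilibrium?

Developer i's FOC: ∂u_i/∂c_i = α_i − c_i = 0, so c_i* = α_i.
NE contributions = (2.4, 4.3); G = 6.7.
W^NE = (Σα)·G − ½Σα_i² = 6.7² − ½·24.25 = 32.765.
Planner sets c_i = Σα_j = 6.7 for every i, so G^SO = 2·6.7 = 13.4.
W^SO = (Σα)·G^SO − ½·2·(Σα)² = (2/2)·6.7² = 44.89.
Deadweight loss = W^SO − W^NE = 12.125.

12.125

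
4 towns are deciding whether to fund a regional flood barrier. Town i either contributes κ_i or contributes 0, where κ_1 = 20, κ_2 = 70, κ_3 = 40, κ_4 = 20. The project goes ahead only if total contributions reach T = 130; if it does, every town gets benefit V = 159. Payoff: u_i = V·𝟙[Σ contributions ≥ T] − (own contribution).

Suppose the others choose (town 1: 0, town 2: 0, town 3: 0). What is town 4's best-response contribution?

0

Others' total = 0. Even contributing 20 gives 20 < 130: no benefit either way.
Best response: 0.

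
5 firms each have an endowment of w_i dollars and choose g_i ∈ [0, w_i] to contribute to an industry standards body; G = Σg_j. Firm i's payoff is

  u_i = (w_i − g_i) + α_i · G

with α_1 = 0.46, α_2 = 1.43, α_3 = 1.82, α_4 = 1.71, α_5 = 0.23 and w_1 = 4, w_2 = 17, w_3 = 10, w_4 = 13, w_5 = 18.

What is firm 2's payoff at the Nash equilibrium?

57.2

∂u_i/∂g_i = α_i − 1, so firm i contributes w_i if α_i > 1, else 0.
α_i > 1 for i ∈ {2, 3, 4}; NE contributions (0, 17, 10, 13, 0), G = 40.
u_2 = (17 − 17) + 1.43·40 = 57.2.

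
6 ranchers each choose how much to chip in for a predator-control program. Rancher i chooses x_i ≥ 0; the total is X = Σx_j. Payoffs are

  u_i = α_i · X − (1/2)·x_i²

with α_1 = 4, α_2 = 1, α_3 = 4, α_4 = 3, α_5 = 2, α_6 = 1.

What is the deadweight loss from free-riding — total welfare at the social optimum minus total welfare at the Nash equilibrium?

473.5

Rancher i's FOC: ∂u_i/∂x_i = α_i − x_i = 0, so x_i* = α_i.
NE contributions = (4, 1, 4, 3, 2, 1); X = 15.
W^NE = (Σα)·X − ½Σα_i² = 15² − ½·47 = 201.5.
Planner sets x_i = Σα_j = 15 for every i, so X^SO = 6·15 = 90.
W^SO = (Σα)·X^SO − ½·6·(Σα)² = (6/2)·15² = 675.
Deadweight loss = W^SO − W^NE = 473.5.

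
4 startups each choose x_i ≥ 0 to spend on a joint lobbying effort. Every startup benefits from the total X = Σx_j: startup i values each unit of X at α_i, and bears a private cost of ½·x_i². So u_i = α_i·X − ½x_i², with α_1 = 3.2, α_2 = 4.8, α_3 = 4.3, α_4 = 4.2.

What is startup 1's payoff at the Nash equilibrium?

47.68

Startup i's FOC: ∂u_i/∂x_i = α_i − x_i = 0, so x_i* = α_i.
NE contributions = (3.2, 4.8, 4.3, 4.2); X = 16.5.
u_1 = α_1·X − ½·(x_1)² = 3.2·16.5 − ½·3.2² = 47.68.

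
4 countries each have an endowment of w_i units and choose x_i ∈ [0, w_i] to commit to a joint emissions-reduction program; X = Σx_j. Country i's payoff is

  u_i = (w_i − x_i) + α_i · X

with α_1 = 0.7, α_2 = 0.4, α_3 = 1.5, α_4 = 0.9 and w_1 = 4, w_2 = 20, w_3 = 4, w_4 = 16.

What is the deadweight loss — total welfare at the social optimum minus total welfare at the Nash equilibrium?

∂u_i/∂x_i = α_i − 1, so country i contributes w_i if α_i > 1, else 0.
α_i > 1 for i ∈ {3}; NE contributions (0, 0, 4, 0), X = 4.
W^NE = Σw_i − X^NE + (Σα_i)·X^NE = 44 + 2.5·4 = 54.
Planner: ∂(Σu_j)/∂x_i = Σα_j − 1 = 2.5 > 0, so everyone contributes w_i; X^SO = 44, W^SO = 44 + 2.5·44 = 154.
Deadweight loss = 100.

100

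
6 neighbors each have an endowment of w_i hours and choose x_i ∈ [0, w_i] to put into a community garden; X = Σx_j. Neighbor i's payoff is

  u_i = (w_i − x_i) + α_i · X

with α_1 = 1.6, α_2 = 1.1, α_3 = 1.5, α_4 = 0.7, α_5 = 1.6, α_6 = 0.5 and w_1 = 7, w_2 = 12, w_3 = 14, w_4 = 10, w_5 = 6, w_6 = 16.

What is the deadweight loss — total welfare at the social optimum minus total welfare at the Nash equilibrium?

∂u_i/∂x_i = α_i − 1, so neighbor i contributes w_i if α_i > 1, else 0.
α_i > 1 for i ∈ {1, 2, 3, 5}; NE contributions (7, 12, 14, 0, 6, 0), X = 39.
W^NE = Σw_i − X^NE + (Σα_i)·X^NE = 65 + 6·39 = 299.
Planner: ∂(Σu_j)/∂x_i = Σα_j − 1 = 6 > 0, so everyone contributes w_i; X^SO = 65, W^SO = 65 + 6·65 = 455.
Deadweight loss = 156.

156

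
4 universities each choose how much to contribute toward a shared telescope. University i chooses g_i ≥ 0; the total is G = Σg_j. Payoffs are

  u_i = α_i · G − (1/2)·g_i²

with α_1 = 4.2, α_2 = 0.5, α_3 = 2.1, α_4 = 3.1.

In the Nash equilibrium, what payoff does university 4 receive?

25.885

University i's FOC: ∂u_i/∂g_i = α_i − g_i = 0, so g_i* = α_i.
NE contributions = (4.2, 0.5, 2.1, 3.1); G = 9.9.
u_4 = α_4·G − ½·(g_4)² = 3.1·9.9 − ½·3.1² = 25.885.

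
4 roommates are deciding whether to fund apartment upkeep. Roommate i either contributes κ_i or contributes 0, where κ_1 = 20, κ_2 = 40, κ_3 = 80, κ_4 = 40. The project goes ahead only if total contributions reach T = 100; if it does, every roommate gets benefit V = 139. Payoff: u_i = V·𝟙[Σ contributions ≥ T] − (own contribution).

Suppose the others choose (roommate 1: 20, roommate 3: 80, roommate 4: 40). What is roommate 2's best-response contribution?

Others' total = 140 ≥ 100; contributing adds cost 40 for no extra benefit.
Best response: 0.

0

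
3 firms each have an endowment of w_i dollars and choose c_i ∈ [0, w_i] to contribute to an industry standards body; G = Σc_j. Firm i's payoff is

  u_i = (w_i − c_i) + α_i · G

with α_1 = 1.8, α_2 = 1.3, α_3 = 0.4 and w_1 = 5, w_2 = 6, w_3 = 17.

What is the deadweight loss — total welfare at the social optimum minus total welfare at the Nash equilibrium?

42.5

∂u_i/∂c_i = α_i − 1, so firm i contributes w_i if α_i > 1, else 0.
α_i > 1 for i ∈ {1, 2}; NE contributions (5, 6, 0), G = 11.
W^NE = Σw_i − G^NE + (Σα_i)·G^NE = 28 + 2.5·11 = 55.5.
Planner: ∂(Σu_j)/∂c_i = Σα_j − 1 = 2.5 > 0, so everyone contributes w_i; G^SO = 28, W^SO = 28 + 2.5·28 = 98.
Deadweight loss = 42.5.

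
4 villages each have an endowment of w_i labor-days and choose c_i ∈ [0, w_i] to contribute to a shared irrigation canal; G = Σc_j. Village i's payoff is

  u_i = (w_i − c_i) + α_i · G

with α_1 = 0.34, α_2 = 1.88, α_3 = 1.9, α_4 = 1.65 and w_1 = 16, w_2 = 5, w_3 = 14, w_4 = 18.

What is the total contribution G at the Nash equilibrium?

37

∂u_i/∂c_i = α_i − 1, so village i contributes w_i if α_i > 1, else 0.
α_i > 1 for i ∈ {2, 3, 4}; NE contributions (0, 5, 14, 18), G = 37.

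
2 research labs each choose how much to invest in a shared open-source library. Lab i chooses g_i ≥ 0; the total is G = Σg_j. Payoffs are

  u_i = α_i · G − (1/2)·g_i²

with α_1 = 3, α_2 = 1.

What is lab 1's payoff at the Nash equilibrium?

Lab i's FOC: ∂u_i/∂g_i = α_i − g_i = 0, so g_i* = α_i.
NE contributions = (3, 1); G = 4.
u_1 = α_1·G − ½·(g_1)² = 3·4 − ½·3² = 7.5.

7.5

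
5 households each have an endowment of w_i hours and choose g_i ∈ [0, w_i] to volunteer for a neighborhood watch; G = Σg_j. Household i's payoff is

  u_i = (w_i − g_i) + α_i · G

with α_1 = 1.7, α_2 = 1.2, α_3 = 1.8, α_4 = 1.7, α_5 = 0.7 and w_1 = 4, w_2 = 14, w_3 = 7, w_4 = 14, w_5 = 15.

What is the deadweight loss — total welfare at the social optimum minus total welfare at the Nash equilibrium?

91.5

∂u_i/∂g_i = α_i − 1, so household i contributes w_i if α_i > 1, else 0.
α_i > 1 for i ∈ {1, 2, 3, 4}; NE contributions (4, 14, 7, 14, 0), G = 39.
W^NE = Σw_i − G^NE + (Σα_i)·G^NE = 54 + 6.1·39 = 291.9.
Planner: ∂(Σu_j)/∂g_i = Σα_j − 1 = 6.1 > 0, so everyone contributes w_i; G^SO = 54, W^SO = 54 + 6.1·54 = 383.4.
Deadweight loss = 91.5.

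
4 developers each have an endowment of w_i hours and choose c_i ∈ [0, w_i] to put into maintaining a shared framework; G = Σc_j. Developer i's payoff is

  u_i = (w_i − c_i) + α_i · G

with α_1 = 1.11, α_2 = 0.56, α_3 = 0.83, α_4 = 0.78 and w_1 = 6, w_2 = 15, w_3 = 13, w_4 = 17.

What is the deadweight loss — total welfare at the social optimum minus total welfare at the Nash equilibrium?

102.6

∂u_i/∂c_i = α_i − 1, so developer i contributes w_i if α_i > 1, else 0.
α_i > 1 for i ∈ {1}; NE contributions (6, 0, 0, 0), G = 6.
W^NE = Σw_i − G^NE + (Σα_i)·G^NE = 51 + 2.28·6 = 64.68.
Planner: ∂(Σu_j)/∂c_i = Σα_j − 1 = 2.28 > 0, so everyone contributes w_i; G^SO = 51, W^SO = 51 + 2.28·51 = 167.28.
Deadweight loss = 102.6.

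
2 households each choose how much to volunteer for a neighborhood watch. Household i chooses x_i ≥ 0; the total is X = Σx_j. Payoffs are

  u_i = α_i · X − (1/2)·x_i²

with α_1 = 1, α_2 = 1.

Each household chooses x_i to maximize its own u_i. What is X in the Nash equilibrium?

2

Household i's FOC: ∂u_i/∂x_i = α_i − x_i = 0, so x_i* = α_i.
NE contributions = (1, 1); X = 2.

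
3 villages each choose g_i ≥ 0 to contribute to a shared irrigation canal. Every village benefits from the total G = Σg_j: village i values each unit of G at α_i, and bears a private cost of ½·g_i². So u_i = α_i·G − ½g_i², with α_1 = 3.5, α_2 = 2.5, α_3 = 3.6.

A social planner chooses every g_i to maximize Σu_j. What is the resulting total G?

28.8

Planner FOC: ∂(Σu_j)/∂g_i = (Σα_j) − g_i = 0, so g_i^SO = Σα_j = 9.6 for every i; G^SO = 28.8.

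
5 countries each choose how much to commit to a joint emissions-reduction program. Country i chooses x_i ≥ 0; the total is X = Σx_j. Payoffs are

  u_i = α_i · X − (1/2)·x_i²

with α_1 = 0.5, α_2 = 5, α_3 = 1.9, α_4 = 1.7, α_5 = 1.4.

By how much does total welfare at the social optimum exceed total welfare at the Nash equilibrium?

Country i's FOC: ∂u_i/∂x_i = α_i − x_i = 0, so x_i* = α_i.
NE contributions = (0.5, 5, 1.9, 1.7, 1.4); X = 10.5.
W^NE = (Σα)·X − ½Σα_i² = 10.5² − ½·33.71 = 93.395.
Planner sets x_i = Σα_j = 10.5 for every i, so X^SO = 5·10.5 = 52.5.
W^SO = (Σα)·X^SO − ½·5·(Σα)² = (5/2)·10.5² = 275.625.
Deadweight loss = W^SO − W^NE = 182.23.

182.23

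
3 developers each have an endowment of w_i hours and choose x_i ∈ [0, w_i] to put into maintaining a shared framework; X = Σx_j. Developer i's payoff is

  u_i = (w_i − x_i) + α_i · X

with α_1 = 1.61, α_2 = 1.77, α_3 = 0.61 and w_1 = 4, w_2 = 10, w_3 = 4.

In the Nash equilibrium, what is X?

∂u_i/∂x_i = α_i − 1, so developer i contributes w_i if α_i > 1, else 0.
α_i > 1 for i ∈ {1, 2}; NE contributions (4, 10, 0), X = 14.

14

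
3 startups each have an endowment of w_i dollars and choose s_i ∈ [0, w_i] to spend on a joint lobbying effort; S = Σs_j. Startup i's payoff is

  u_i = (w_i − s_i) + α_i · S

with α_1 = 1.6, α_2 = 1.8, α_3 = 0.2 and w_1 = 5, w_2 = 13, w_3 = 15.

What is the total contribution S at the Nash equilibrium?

∂u_i/∂s_i = α_i − 1, so startup i contributes w_i if α_i > 1, else 0.
α_i > 1 for i ∈ {1, 2}; NE contributions (5, 13, 0), S = 18.

18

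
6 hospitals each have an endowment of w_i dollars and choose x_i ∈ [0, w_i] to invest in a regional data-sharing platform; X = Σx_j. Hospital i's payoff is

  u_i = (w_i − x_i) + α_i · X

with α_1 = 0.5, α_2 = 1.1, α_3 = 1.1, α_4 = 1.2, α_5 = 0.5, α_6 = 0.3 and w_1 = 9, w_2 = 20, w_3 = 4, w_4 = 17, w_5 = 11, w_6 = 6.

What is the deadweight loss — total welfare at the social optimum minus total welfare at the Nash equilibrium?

∂u_i/∂x_i = α_i − 1, so hospital i contributes w_i if α_i > 1, else 0.
α_i > 1 for i ∈ {2, 3, 4}; NE contributions (0, 20, 4, 17, 0, 0), X = 41.
W^NE = Σw_i − X^NE + (Σα_i)·X^NE = 67 + 3.7·41 = 218.7.
Planner: ∂(Σu_j)/∂x_i = Σα_j − 1 = 3.7 > 0, so everyone contributes w_i; X^SO = 67, W^SO = 67 + 3.7·67 = 314.9.
Deadweight loss = 96.2.

96.2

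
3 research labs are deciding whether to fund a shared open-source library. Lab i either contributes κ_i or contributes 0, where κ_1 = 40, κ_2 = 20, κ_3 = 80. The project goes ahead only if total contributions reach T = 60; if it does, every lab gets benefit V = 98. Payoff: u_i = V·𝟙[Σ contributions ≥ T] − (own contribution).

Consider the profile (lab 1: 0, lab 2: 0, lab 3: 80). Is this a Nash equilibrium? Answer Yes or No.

Yes

Total = 80 ≥ 60: provided.
Lab 1 (pledges 0, payoff 98): pledging 40 → total 120, payoff 58. No gain.
Lab 2 (pledges 0, payoff 98): pledging 20 → total 100, payoff 78. No gain.
Lab 3 (pledges 80, payoff 18): dropping to 0 → total 0, payoff 0. No gain.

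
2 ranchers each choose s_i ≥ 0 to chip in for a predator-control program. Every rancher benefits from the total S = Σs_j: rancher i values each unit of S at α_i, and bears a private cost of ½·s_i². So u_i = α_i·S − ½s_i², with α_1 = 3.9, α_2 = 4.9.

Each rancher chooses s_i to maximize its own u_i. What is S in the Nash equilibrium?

Rancher i's FOC: ∂u_i/∂s_i = α_i − s_i = 0, so s_i* = α_i.
NE contributions = (3.9, 4.9); S = 8.8.

8.8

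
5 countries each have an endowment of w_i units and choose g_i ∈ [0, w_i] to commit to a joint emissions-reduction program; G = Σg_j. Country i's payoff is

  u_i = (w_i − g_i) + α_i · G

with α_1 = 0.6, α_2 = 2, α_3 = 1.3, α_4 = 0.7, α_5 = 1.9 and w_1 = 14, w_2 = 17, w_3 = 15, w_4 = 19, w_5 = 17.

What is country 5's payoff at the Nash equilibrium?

∂u_i/∂g_i = α_i − 1, so country i contributes w_i if α_i > 1, else 0.
α_i > 1 for i ∈ {2, 3, 5}; NE contributions (0, 17, 15, 0, 17), G = 49.
u_5 = (17 − 17) + 1.9·49 = 93.1.

93.1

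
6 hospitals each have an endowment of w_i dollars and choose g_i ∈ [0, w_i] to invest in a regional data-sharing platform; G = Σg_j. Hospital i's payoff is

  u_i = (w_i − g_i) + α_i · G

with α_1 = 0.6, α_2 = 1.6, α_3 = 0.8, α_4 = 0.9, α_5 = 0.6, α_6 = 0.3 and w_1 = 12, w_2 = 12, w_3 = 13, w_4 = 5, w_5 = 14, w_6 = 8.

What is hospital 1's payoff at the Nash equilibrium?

∂u_i/∂g_i = α_i − 1, so hospital i contributes w_i if α_i > 1, else 0.
α_i > 1 for i ∈ {2}; NE contributions (0, 12, 0, 0, 0, 0), G = 12.
u_1 = (12 − 0) + 0.6·12 = 19.2.

19.2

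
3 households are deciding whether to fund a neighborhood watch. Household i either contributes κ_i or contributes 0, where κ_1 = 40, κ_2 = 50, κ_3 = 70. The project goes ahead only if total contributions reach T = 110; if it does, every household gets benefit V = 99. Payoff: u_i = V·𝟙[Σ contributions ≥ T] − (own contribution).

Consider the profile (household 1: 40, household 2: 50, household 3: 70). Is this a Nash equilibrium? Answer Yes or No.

No

Total = 160 ≥ 110: provided.
Household 1 (pledges 40, payoff 59): dropping to 0 → total 120, payoff 99. Profitable deviation.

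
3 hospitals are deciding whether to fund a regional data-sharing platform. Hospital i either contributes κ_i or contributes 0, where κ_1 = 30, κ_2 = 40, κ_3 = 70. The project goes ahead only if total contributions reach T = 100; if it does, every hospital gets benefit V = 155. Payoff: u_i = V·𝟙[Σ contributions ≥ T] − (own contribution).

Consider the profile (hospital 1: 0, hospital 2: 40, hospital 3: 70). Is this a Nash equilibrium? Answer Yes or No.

Total = 110 ≥ 100: provided.
Hospital 1 (pledges 0, payoff 155): pledging 30 → total 140, payoff 125. No gain.
Hospital 2 (pledges 40, payoff 115): dropping to 0 → total 70, payoff 0. No gain.
Hospital 3 (pledges 70, payoff 85): dropping to 0 → total 40, payoff 0. No gain.

Yes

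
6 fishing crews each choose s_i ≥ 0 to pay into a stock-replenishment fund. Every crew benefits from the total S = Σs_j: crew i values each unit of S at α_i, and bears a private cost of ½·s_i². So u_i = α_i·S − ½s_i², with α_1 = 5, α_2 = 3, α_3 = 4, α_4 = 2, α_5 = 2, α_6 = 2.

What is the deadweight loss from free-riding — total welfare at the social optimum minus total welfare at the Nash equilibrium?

Crew i's FOC: ∂u_i/∂s_i = α_i − s_i = 0, so s_i* = α_i.
NE contributions = (5, 3, 4, 2, 2, 2); S = 18.
W^NE = (Σα)·S − ½Σα_i² = 18² − ½·62 = 293.
Planner sets s_i = Σα_j = 18 for every i, so S^SO = 6·18 = 108.
W^SO = (Σα)·S^SO − ½·6·(Σα)² = (6/2)·18² = 972.
Deadweight loss = W^SO − W^NE = 679.

679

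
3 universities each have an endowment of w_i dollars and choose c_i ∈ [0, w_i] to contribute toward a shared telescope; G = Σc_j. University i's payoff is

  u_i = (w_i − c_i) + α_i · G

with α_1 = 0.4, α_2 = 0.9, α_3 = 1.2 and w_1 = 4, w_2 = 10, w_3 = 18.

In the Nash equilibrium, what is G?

18

∂u_i/∂c_i = α_i − 1, so university i contributes w_i if α_i > 1, else 0.
α_i > 1 for i ∈ {3}; NE contributions (0, 0, 18), G = 18.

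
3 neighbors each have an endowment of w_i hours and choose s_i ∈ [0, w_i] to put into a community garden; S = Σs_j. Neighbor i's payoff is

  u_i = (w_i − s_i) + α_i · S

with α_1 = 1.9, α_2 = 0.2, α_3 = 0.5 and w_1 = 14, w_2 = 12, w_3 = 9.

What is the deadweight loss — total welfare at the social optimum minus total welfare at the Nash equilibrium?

33.6

∂u_i/∂s_i = α_i − 1, so neighbor i contributes w_i if α_i > 1, else 0.
α_i > 1 for i ∈ {1}; NE contributions (14, 0, 0), S = 14.
W^NE = Σw_i − S^NE + (Σα_i)·S^NE = 35 + 1.6·14 = 57.4.
Planner: ∂(Σu_j)/∂s_i = Σα_j − 1 = 1.6 > 0, so everyone contributes w_i; S^SO = 35, W^SO = 35 + 1.6·35 = 91.
Deadweight loss = 33.6.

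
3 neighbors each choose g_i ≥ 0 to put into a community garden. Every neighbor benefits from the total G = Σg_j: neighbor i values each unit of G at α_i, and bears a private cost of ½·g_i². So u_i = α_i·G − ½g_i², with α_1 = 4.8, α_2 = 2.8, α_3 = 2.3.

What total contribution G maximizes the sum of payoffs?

29.7

Planner FOC: ∂(Σu_j)/∂g_i = (Σα_j) − g_i = 0, so g_i^SO = Σα_j = 9.9 for every i; G^SO = 29.7.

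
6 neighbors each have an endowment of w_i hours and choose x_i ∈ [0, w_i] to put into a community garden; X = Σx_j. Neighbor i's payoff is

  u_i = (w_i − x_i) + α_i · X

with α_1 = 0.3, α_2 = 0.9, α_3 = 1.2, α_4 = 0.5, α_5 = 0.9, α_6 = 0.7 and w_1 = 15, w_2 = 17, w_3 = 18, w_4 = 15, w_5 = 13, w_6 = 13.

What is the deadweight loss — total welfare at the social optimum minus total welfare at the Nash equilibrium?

∂u_i/∂x_i = α_i − 1, so neighbor i contributes w_i if α_i > 1, else 0.
α_i > 1 for i ∈ {3}; NE contributions (0, 0, 18, 0, 0, 0), X = 18.
W^NE = Σw_i − X^NE + (Σα_i)·X^NE = 91 + 3.5·18 = 154.
Planner: ∂(Σu_j)/∂x_i = Σα_j − 1 = 3.5 > 0, so everyone contributes w_i; X^SO = 91, W^SO = 91 + 3.5·91 = 409.5.
Deadweight loss = 255.5.

255.5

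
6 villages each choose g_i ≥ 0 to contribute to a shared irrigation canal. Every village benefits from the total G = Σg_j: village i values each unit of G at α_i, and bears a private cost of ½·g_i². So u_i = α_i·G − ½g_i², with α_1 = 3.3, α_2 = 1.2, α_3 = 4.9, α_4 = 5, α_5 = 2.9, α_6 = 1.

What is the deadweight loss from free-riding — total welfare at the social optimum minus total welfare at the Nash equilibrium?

Village i's FOC: ∂u_i/∂g_i = α_i − g_i = 0, so g_i* = α_i.
NE contributions = (3.3, 1.2, 4.9, 5, 2.9, 1); G = 18.3.
W^NE = (Σα)·G − ½Σα_i² = 18.3² − ½·70.75 = 299.515.
Planner sets g_i = Σα_j = 18.3 for every i, so G^SO = 6·18.3 = 109.8.
W^SO = (Σα)·G^SO − ½·6·(Σα)² = (6/2)·18.3² = 1004.67.
Deadweight loss = W^SO − W^NE = 705.155.

705.155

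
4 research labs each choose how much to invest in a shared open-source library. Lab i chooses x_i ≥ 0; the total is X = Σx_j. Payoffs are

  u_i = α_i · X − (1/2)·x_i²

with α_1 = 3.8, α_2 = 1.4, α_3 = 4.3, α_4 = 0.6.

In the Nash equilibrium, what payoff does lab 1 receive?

Lab i's FOC: ∂u_i/∂x_i = α_i − x_i = 0, so x_i* = α_i.
NE contributions = (3.8, 1.4, 4.3, 0.6); X = 10.1.
u_1 = α_1·X − ½·(x_1)² = 3.8·10.1 − ½·3.8² = 31.16.

31.16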